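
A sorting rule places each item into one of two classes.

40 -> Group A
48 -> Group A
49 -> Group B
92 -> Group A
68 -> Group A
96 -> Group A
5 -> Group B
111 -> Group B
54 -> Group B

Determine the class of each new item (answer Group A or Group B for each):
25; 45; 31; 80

All 'Group A' examples share one property — multiple of 4 — and every 'Group B' example lacks it.

Group B, Group B, Group B, Group A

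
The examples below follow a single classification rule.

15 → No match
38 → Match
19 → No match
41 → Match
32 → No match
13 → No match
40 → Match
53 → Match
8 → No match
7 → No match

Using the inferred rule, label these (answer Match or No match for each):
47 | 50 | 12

Match, Match, No match

Every 'Match' example satisfies: at least 38. None of the 'No match' examples do.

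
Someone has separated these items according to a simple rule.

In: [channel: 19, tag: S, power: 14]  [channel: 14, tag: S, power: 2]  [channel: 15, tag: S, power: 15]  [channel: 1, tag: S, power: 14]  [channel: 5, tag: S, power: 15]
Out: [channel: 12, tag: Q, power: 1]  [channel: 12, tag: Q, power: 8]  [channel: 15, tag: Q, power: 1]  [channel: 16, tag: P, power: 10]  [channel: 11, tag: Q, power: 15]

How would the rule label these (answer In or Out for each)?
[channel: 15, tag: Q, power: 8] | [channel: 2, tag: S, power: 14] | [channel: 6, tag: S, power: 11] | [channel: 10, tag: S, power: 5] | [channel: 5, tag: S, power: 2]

'In' ⟺ tag is S.
Out: [channel: 15, tag: Q, power: 8], since tag is Q. In: [channel: 2, tag: S, power: 14], since tag is S. In: [channel: 6, tag: S, power: 11], since tag is S. In: [channel: 10, tag: S, power: 5], since tag is S. In: [channel: 5, tag: S, power: 2], since tag is S.

Out, In, In, In, In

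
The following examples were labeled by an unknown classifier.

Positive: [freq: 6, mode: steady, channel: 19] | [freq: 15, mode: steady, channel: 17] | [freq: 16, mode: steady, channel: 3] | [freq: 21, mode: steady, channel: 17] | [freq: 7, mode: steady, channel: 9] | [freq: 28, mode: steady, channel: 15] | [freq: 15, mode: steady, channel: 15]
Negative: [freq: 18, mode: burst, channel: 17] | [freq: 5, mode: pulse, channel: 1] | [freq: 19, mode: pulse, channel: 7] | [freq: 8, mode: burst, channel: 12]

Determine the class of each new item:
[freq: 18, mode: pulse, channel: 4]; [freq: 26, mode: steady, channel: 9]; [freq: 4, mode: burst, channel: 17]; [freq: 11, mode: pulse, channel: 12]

Negative, Positive, Negative, Negative

The pattern is that an item is 'Positive' exactly when: mode is steady.
[freq: 18, mode: pulse, channel: 4]: Negative (mode is pulse). [freq: 26, mode: steady, channel: 9]: Positive (mode is steady). [freq: 4, mode: burst, channel: 17]: Negative (mode is burst). [freq: 11, mode: pulse, channel: 12]: Negative (mode is pulse).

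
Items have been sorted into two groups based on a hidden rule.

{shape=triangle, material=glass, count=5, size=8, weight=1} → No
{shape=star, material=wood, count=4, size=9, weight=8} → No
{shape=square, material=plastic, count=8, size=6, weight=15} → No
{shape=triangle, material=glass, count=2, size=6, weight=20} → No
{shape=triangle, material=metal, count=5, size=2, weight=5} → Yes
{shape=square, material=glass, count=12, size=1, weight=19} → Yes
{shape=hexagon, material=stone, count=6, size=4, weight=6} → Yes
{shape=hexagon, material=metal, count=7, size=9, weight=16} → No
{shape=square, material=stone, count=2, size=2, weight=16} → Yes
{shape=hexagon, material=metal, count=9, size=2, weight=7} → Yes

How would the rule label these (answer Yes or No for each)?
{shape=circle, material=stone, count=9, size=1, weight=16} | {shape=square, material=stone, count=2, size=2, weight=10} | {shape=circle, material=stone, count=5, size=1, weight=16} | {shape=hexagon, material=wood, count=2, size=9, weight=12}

Yes, Yes, Yes, No

Rule: size ≤ 4. This holds for each 'Yes' example and fails for each 'No' one.
{shape=circle, material=stone, count=9, size=1, weight=16} → size = 1 → Yes.
{shape=square, material=stone, count=2, size=2, weight=10} → size = 2 → Yes.
{shape=circle, material=stone, count=5, size=1, weight=16} → size = 1 → Yes.
{shape=hexagon, material=wood, count=2, size=9, weight=12} → size = 9 → No.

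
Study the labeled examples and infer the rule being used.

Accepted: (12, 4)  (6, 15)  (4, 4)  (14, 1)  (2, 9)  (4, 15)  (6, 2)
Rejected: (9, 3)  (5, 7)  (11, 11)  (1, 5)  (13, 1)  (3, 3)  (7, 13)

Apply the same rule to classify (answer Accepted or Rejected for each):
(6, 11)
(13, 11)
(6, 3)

A rule that fits every label: first is even — true of each 'Accepted' example, false of each 'Rejected' one.

Accepted, Rejected, Accepted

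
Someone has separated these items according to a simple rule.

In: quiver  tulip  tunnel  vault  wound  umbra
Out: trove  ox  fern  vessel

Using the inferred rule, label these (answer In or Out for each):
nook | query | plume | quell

A rule that fits every label: contains 'u' — true of each 'In' example, false of each 'Out' one.
nook: no 'u' — does not pass, so Out.
query: has 'u' — has this property, so In.
plume: has 'u' — has this property, so In.
quell: has 'u' — has this property, so In.

Out, In, In, In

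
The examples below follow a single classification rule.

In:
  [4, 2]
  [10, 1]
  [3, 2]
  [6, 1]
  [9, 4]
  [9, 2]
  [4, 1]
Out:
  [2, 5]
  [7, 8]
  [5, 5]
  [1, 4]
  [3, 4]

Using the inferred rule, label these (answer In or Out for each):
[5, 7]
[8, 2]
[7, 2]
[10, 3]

The rule appears to be: first > second.
[5, 7]: 5 < 7, does not fit → Out. [8, 2]: 8 > 2, fits → In. [7, 2]: 7 > 2, fits → In. [10, 3]: 10 > 3, fits → In.

Out, In, In, In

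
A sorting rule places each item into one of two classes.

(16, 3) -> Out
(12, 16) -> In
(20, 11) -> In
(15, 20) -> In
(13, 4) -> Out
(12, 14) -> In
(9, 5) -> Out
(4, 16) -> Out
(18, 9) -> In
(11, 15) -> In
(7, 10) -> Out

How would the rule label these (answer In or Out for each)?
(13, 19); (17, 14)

'In' ⟺ sum ≥ 26.
In: (13, 19), since 13+19 = 32. In: (17, 14), since 17+14 = 31.

In, In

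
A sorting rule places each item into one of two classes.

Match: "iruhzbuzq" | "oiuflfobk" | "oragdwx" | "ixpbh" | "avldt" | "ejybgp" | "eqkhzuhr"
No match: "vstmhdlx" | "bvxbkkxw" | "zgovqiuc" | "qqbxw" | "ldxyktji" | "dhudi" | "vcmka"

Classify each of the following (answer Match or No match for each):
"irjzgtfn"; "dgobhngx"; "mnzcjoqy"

Match, No match, No match

A rule that fits every label: starts with a vowel — true of each 'Match' example, false of each 'No match' one.
"irjzgtfn" → starts with 'i' → Match. "dgobhngx" → starts with 'd' → No match. "mnzcjoqy" → starts with 'm' → No match.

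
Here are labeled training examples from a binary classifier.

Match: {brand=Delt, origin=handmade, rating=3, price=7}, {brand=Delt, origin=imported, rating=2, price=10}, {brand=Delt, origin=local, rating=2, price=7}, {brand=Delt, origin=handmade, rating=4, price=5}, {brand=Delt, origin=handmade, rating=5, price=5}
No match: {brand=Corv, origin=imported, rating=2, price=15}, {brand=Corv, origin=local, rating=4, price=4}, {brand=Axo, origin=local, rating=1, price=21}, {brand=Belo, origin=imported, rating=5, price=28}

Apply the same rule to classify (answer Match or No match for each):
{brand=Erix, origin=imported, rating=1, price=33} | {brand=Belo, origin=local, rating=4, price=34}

The common property of the 'Match' items is: brand is Delt. No 'No match' item has it.
{brand=Erix, origin=imported, rating=1, price=33}: No match (brand is Erix).
{brand=Belo, origin=local, rating=4, price=34}: No match (brand is Belo).

No match, No match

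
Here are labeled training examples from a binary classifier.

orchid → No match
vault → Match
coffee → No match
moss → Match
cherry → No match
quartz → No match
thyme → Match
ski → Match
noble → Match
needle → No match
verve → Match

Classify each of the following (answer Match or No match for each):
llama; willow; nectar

Match, No match, No match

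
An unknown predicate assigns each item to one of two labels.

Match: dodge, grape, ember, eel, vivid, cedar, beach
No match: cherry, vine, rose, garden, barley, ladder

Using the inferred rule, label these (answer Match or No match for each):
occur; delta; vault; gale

Match, Match, Match, No match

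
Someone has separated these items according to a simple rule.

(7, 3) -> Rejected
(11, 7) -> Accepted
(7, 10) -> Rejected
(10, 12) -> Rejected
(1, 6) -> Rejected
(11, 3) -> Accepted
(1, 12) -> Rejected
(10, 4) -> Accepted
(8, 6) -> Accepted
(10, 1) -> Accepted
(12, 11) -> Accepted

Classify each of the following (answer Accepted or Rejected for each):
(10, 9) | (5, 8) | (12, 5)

The distinguishing property — first > second AND sum ≥ 11 — holds for all the 'Accepted' cases and none of the 'Rejected' cases.
(10, 9) — 10 > 9, 10+9 = 19, hence Accepted.
(5, 8) — 5 < 8, 5+8 = 13, hence Rejected.
(12, 5) — 12 > 5, 12+5 = 17, hence Accepted.

Accepted, Rejected, Accepted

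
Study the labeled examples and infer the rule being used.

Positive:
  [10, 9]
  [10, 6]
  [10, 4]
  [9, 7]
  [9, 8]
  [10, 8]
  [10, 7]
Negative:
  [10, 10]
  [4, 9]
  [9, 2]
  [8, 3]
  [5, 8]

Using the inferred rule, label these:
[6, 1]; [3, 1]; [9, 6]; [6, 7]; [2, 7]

Negative, Negative, Positive, Negative, Negative

The common property of the 'Positive' items is: first > second AND sum ≥ 13. No 'Negative' item has it.
[6, 1]: 6 > 1, 6+1 = 7, does not satisfy this → Negative.
[3, 1]: 3 > 1, 3+1 = 4, does not satisfy this → Negative.
[9, 6]: 9 > 6, 9+6 = 15, satisfies this → Positive.
[6, 7]: 6 < 7, 6+7 = 13, does not satisfy this → Negative.
[2, 7]: 2 < 7, 2+7 = 9, does not satisfy this → Negative.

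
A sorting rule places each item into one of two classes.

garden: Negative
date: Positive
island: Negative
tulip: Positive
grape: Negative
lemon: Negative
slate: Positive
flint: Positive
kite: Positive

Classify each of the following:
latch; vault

Positive, Positive

Looking at the examples, the only property every 'Positive' case has and every 'Negative' case lacks is: contains 't'.
latch: Positive (has 't').
vault: Positive (has 't').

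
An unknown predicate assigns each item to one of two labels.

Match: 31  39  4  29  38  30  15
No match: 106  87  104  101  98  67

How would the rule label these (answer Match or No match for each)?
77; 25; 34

No match, Match, Match

The rule appears to be: at most 39.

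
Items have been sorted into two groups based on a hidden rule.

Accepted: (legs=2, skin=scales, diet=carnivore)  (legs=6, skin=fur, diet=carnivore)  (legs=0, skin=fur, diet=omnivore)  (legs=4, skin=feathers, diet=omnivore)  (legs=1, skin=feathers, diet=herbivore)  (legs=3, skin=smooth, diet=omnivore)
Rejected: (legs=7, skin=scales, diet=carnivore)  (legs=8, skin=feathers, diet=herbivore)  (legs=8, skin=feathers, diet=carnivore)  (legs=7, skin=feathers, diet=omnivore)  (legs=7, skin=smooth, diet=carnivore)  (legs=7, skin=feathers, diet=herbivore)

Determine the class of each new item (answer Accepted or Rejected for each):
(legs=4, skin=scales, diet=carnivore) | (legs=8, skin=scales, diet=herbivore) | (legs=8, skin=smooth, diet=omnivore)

Accepted, Rejected, Rejected

The classifier is using: legs ≤ 6.
(legs=4, skin=scales, diet=carnivore) → legs = 4 → Accepted.
(legs=8, skin=scales, diet=herbivore) → legs = 8 → Rejected.
(legs=8, skin=smooth, diet=omnivore) → legs = 8 → Rejected.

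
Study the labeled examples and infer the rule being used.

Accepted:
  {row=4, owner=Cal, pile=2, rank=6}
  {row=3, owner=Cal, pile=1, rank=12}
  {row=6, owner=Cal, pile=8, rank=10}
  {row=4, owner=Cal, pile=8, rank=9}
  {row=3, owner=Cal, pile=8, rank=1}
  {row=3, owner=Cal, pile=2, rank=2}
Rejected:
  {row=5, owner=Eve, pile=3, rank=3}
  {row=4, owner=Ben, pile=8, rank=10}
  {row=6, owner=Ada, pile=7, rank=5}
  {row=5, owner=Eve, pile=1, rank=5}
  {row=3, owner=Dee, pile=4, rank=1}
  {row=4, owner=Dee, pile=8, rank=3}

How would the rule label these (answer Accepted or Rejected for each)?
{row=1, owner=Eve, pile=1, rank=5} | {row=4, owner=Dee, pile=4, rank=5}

Rejected, Rejected

A rule that fits every label: owner is Cal — true of each 'Accepted' example, false of each 'Rejected' one.
{row=1, owner=Eve, pile=1, rank=5}: owner is Eve — does not pass, so Rejected.
{row=4, owner=Dee, pile=4, rank=5}: owner is Dee — does not pass, so Rejected.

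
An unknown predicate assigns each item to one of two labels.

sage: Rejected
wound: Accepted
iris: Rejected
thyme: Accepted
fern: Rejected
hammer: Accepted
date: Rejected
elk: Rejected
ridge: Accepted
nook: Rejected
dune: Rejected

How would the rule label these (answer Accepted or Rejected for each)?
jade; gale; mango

Rejected, Rejected, Accepted

All 'Accepted' examples share one property — length ≥ 5 — and every 'Rejected' example lacks it.
jade → length 4 → Rejected.
gale → length 4 → Rejected.
mango → length 5 → Accepted.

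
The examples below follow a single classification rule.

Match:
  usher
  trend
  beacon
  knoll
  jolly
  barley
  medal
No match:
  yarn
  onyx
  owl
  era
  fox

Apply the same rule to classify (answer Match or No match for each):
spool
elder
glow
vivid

Match, Match, No match, Match

The classifier is using: length ≥ 5.
spool: Match (length 5). elder: Match (length 5). glow: No match (length 4). vivid: Match (length 5).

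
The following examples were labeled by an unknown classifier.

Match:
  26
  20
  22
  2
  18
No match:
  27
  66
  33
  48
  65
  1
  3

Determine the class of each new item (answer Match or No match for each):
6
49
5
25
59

Match, No match, No match, No match, No match

The distinguishing property — even AND at most 26 — holds for all the 'Match' cases and none of the 'No match' cases.
6 → 6 is even, 6 ≤ 26 → Match. 49 → 49 is odd, 49 > 26 → No match. 5 → 5 is odd, 5 ≤ 26 → No match. 25 → 25 is odd, 25 ≤ 26 → No match. 59 → 59 is odd, 59 > 26 → No match.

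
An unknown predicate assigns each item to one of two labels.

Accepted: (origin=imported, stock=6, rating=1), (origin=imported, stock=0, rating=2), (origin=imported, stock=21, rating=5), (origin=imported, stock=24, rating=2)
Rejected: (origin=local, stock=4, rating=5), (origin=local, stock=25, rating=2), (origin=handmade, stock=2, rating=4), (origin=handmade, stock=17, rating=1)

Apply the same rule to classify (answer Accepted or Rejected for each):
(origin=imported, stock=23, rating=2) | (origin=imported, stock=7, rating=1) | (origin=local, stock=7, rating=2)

Accepted, Accepted, Rejected

The common property of the 'Accepted' items is: origin is imported. No 'Rejected' item has it.
(origin=imported, stock=23, rating=2): origin is imported — checks out, so Accepted. (origin=imported, stock=7, rating=1): origin is imported — checks out, so Accepted. (origin=local, stock=7, rating=2): origin is local — fails the rule, so Rejected.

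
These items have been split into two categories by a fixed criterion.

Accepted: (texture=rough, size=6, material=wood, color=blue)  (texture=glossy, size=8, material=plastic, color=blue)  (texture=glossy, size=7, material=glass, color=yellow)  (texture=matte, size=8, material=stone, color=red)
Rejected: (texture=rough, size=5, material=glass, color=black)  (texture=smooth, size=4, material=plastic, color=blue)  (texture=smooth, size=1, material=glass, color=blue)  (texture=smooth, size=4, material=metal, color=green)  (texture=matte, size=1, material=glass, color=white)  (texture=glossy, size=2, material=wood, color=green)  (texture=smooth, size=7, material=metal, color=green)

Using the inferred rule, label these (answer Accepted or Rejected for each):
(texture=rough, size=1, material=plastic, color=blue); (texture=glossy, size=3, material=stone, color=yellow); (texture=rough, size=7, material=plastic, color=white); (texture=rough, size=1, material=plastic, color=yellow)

The classifier is using: color is not green AND size ≥ 6.
(texture=rough, size=1, material=plastic, color=blue) — color is blue, size = 1, hence Rejected. (texture=glossy, size=3, material=stone, color=yellow) — color is yellow, size = 3, hence Rejected. (texture=rough, size=7, material=plastic, color=white) — color is white, size = 7, hence Accepted. (texture=rough, size=1, material=plastic, color=yellow) — color is yellow, size = 1, hence Rejected.

Rejected, Rejected, Accepted, Rejected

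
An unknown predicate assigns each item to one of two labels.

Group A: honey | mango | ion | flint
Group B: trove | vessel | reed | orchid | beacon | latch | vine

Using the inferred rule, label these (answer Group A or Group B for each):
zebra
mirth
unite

One predicate separates the groups cleanly: odd length AND contains 'n'.

Group B, Group B, Group A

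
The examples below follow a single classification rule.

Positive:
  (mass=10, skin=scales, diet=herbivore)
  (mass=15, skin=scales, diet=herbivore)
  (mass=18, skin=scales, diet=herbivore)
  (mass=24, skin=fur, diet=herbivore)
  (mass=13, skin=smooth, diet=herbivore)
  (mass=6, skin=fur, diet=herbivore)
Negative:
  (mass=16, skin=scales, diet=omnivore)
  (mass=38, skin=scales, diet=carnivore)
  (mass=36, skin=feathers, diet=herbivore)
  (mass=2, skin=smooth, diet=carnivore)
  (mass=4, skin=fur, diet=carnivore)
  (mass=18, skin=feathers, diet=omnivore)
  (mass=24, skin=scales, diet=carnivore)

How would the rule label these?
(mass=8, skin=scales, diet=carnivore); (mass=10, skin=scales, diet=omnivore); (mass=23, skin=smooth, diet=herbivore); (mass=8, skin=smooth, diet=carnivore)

A rule that fits every label: diet is herbivore AND mass ≤ 24 — true of each 'Positive' example, false of each 'Negative' one.
(mass=8, skin=scales, diet=carnivore): Negative (diet is carnivore, mass = 8).
(mass=10, skin=scales, diet=omnivore): Negative (diet is omnivore, mass = 10).
(mass=23, skin=smooth, diet=herbivore): Positive (diet is herbivore, mass = 23).
(mass=8, skin=smooth, diet=carnivore): Negative (diet is carnivore, mass = 8).

Negative, Negative, Positive, Negative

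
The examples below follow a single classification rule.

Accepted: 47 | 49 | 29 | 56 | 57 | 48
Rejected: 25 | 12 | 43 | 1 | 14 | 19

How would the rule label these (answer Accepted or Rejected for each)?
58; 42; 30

Accepted, Rejected, Rejected

Rule: digit sum ≥ 11. This holds for each 'Accepted' example and fails for each 'Rejected' one.
58 — digit sum 5+8 = 13, hence Accepted.
42 — digit sum 4+2 = 6, hence Rejected.
30 — digit sum 3+0 = 3, hence Rejected.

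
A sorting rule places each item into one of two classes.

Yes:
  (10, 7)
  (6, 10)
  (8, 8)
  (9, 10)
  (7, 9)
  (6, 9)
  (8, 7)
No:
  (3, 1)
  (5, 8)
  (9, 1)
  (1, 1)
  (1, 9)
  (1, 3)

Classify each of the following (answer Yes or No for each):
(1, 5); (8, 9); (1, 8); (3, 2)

No, Yes, No, No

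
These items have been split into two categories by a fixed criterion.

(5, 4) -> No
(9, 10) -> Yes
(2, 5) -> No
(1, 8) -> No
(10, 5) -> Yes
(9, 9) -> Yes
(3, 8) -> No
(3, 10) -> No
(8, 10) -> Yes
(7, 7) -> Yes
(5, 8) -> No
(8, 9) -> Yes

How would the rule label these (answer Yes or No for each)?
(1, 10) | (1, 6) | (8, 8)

The distinguishing property — sum ≥ 14 — holds for all the 'Yes' cases and none of the 'No' cases.
(1, 10) → 1+10 = 11 → No.
(1, 6) → 1+6 = 7 → No.
(8, 8) → 8+8 = 16 → Yes.

No, No, Yes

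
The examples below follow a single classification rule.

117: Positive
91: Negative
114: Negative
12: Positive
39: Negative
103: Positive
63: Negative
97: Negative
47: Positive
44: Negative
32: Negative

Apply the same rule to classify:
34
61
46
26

Negative, Positive, Negative, Positive

The pattern is that an item is 'Positive' exactly when: ≡ 5 (mod 7).
34: Negative (34 mod 7 = 6).
61: Positive (61 mod 7 = 5).
46: Negative (46 mod 7 = 4).
26: Positive (26 mod 7 = 5).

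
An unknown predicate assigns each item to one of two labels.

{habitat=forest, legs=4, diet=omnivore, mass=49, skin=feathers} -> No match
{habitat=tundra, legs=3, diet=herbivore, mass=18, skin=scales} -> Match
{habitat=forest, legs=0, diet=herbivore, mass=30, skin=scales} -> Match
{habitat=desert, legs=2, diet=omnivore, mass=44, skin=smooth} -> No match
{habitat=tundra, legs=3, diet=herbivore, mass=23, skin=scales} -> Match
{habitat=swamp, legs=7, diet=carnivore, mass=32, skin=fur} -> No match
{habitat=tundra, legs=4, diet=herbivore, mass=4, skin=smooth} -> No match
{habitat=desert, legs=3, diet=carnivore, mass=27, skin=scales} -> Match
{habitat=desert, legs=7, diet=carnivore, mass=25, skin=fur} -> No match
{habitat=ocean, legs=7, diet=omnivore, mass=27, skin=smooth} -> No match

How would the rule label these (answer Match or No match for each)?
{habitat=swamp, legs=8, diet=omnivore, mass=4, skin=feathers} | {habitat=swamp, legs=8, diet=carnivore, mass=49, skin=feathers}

No match, No match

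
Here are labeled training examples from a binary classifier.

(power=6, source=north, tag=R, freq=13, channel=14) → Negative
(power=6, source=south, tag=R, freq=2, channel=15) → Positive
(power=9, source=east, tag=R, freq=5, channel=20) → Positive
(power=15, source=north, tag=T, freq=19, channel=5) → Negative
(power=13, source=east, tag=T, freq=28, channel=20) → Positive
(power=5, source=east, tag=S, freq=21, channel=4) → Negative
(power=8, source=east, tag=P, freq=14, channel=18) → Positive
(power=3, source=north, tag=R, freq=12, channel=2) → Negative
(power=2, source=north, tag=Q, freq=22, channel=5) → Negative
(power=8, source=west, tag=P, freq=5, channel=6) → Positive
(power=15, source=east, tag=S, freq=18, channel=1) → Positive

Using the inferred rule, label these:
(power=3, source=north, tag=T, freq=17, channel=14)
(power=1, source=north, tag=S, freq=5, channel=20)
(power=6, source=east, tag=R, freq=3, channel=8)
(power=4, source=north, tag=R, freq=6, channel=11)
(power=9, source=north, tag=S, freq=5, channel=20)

Every 'Positive' example satisfies: source is not north AND power ≥ 6. None of the 'Negative' examples do.
(power=3, source=north, tag=T, freq=17, channel=14): Negative (source is north, power = 3). (power=1, source=north, tag=S, freq=5, channel=20): Negative (source is north, power = 1). (power=6, source=east, tag=R, freq=3, channel=8): Positive (source is east, power = 6). (power=4, source=north, tag=R, freq=6, channel=11): Negative (source is north, power = 4). (power=9, source=north, tag=S, freq=5, channel=20): Negative (source is north, power = 9).

Negative, Negative, Positive, Negative, Negative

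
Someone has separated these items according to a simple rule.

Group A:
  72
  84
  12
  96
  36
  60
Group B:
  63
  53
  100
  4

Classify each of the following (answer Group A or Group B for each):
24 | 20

A rule that fits every label: multiple of 6 — true of each 'Group A' example, false of each 'Group B' one.

Group A, Group B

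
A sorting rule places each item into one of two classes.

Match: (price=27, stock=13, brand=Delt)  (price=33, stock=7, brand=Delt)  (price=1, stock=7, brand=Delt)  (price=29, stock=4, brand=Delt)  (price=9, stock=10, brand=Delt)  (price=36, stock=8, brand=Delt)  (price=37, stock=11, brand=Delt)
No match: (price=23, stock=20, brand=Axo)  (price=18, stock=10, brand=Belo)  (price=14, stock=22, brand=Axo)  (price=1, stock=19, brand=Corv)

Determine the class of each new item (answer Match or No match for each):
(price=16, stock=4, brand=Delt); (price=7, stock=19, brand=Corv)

Checking candidate rules against both groups, what survives is: brand is Delt.
(price=16, stock=4, brand=Delt) — brand is Delt, hence Match.
(price=7, stock=19, brand=Corv) — brand is Corv, hence No match.

Match, No match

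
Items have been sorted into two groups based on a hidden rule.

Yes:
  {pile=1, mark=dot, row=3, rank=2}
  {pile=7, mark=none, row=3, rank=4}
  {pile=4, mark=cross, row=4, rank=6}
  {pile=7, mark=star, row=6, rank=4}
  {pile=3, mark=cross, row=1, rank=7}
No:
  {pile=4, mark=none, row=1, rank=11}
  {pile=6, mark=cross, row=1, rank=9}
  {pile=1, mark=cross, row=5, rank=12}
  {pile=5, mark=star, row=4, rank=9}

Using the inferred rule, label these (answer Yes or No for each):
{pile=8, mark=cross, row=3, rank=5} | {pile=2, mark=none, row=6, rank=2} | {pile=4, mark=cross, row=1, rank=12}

'Yes' ⟺ rank ≤ 7.

Yes, Yes, No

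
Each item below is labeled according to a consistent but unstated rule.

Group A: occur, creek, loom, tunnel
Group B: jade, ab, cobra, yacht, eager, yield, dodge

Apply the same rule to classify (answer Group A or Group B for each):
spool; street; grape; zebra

Group A, Group A, Group B, Group B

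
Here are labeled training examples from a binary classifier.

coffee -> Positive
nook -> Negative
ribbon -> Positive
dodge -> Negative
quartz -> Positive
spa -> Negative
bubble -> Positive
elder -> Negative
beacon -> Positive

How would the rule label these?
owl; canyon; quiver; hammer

The pattern is that an item is 'Positive' exactly when: length 6.
owl: length 3, does not fit → Negative. canyon: length 6, matches → Positive. quiver: length 6, matches → Positive. hammer: length 6, matches → Positive.

Negative, Positive, Positive, Positive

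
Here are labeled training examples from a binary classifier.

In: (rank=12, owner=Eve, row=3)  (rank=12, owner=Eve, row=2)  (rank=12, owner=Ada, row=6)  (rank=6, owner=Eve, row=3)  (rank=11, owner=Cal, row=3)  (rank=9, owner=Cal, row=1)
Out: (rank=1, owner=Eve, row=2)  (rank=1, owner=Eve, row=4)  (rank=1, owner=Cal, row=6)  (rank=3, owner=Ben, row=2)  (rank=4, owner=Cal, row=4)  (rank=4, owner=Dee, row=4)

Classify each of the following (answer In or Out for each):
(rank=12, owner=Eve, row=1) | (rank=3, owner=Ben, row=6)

The distinguishing property — rank ≥ 6 — holds for all the 'In' cases and none of the 'Out' cases.
(rank=12, owner=Eve, row=1): rank = 12, checks out → In.
(rank=3, owner=Ben, row=6): rank = 3, fails this test → Out.

In, Out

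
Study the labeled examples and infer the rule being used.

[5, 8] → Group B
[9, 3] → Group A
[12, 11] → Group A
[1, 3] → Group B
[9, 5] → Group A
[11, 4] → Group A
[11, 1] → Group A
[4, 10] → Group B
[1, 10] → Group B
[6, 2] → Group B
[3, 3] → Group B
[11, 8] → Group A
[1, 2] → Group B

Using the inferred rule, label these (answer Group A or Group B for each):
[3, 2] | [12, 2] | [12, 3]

The classifier is using: first ≥ 8.
[3, 2]: first 3 — fails the rule, so Group B.
[12, 2]: first 12 — meets the rule, so Group A.
[12, 3]: first 12 — meets the rule, so Group A.

Group B, Group A, Group A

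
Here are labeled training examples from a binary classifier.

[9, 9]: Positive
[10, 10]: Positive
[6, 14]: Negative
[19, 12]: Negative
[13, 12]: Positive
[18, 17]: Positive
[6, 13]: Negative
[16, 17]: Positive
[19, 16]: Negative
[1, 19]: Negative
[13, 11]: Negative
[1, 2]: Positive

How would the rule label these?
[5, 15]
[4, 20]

A rule that fits every label: |first − second| ≤ 1 — true of each 'Positive' example, false of each 'Negative' one.

Negative, Negative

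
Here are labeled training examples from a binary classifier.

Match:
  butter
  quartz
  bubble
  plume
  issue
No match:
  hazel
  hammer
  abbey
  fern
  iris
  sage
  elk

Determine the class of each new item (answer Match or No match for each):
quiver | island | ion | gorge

A rule that fits every label: contains 'u' — true of each 'Match' example, false of each 'No match' one.
quiver — has 'u', hence Match.
island — no 'u', hence No match.
ion — no 'u', hence No match.
gorge — no 'u', hence No match.

Match, No match, No match, No match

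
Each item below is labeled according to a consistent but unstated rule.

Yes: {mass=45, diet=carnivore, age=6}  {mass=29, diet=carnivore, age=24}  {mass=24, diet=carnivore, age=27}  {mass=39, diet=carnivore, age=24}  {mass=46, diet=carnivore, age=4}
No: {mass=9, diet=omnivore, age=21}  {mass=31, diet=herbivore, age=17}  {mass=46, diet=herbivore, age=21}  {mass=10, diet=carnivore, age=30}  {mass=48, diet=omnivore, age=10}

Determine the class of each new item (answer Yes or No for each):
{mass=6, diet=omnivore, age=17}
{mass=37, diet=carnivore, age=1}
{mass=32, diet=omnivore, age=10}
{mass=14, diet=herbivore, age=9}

Rule: diet is carnivore AND age ≤ 27. This holds for each 'Yes' example and fails for each 'No' one.
{mass=6, diet=omnivore, age=17}: diet is omnivore, age = 17, doesn't match → No.
{mass=37, diet=carnivore, age=1}: diet is carnivore, age = 1, fits → Yes.
{mass=32, diet=omnivore, age=10}: diet is omnivore, age = 10, doesn't match → No.
{mass=14, diet=herbivore, age=9}: diet is herbivore, age = 9, doesn't match → No.

No, Yes, No, No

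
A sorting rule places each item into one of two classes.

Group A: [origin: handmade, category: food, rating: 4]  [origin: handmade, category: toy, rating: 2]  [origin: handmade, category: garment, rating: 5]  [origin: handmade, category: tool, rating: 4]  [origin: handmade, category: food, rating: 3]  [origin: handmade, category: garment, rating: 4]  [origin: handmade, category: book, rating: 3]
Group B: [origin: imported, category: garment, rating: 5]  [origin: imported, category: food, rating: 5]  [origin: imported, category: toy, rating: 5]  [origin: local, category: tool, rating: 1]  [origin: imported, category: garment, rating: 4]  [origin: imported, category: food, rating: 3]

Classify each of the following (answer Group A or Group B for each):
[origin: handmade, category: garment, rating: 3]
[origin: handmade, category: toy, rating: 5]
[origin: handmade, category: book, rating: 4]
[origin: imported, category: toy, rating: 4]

Group A, Group A, Group A, Group B

Comparing the two groups points to one rule — origin is handmade.
[origin: handmade, category: garment, rating: 3] → origin is handmade → Group A.
[origin: handmade, category: toy, rating: 5] → origin is handmade → Group A.
[origin: handmade, category: book, rating: 4] → origin is handmade → Group A.
[origin: imported, category: toy, rating: 4] → origin is imported → Group B.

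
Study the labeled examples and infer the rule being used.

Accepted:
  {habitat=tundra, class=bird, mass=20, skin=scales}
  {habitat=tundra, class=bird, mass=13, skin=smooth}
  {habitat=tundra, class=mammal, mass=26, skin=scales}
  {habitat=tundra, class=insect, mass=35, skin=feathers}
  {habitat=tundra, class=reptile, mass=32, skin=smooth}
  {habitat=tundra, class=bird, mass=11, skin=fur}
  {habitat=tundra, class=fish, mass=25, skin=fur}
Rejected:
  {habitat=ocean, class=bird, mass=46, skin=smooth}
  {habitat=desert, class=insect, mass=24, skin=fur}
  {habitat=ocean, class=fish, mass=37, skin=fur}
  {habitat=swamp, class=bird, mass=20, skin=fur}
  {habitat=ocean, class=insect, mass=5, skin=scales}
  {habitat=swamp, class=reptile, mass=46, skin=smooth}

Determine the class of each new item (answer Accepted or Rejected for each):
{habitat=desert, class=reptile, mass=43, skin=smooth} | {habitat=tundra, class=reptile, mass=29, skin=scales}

Rejected, Accepted

Checking candidate rules against both groups, what survives is: habitat is tundra.
Rejected: {habitat=desert, class=reptile, mass=43, skin=smooth}, since habitat is desert.
Accepted: {habitat=tundra, class=reptile, mass=29, skin=scales}, since habitat is tundra.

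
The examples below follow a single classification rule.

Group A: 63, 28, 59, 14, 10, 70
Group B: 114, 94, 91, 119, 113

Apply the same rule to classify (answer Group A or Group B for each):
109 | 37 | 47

One predicate separates the groups cleanly: at most 70.
109: 109 > 70, fails this test → Group B.
37: 37 ≤ 70, matches → Group A.
47: 47 ≤ 70, matches → Group A.

Group B, Group A, Group A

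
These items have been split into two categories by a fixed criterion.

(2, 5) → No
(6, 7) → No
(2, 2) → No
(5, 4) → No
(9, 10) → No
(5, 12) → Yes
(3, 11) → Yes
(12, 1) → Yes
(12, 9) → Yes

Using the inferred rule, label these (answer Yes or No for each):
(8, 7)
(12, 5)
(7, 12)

No, Yes, Yes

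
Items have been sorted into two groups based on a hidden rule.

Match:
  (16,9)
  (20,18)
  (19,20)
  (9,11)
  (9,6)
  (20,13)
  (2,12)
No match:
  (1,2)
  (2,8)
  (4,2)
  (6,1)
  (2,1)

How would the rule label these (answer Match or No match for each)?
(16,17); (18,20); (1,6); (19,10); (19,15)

Match, Match, No match, Match, Match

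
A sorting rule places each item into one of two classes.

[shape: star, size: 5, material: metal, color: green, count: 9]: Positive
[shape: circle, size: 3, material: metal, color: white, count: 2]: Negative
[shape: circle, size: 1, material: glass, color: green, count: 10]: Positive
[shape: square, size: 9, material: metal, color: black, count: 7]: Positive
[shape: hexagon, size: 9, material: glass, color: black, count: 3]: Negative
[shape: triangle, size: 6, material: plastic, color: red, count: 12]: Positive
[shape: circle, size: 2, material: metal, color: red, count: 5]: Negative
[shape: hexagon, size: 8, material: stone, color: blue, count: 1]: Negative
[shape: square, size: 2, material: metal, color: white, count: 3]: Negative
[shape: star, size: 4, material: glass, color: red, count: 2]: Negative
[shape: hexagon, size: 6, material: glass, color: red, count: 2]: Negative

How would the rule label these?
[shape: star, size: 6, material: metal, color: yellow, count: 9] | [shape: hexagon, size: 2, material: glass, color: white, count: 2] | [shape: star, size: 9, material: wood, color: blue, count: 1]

Positive, Negative, Negative

One predicate separates the groups cleanly: count ≥ 7.
Positive: [shape: star, size: 6, material: metal, color: yellow, count: 9], since count = 9.
Negative: [shape: hexagon, size: 2, material: glass, color: white, count: 2], since count = 2.
Negative: [shape: star, size: 9, material: wood, color: blue, count: 1], since count = 1.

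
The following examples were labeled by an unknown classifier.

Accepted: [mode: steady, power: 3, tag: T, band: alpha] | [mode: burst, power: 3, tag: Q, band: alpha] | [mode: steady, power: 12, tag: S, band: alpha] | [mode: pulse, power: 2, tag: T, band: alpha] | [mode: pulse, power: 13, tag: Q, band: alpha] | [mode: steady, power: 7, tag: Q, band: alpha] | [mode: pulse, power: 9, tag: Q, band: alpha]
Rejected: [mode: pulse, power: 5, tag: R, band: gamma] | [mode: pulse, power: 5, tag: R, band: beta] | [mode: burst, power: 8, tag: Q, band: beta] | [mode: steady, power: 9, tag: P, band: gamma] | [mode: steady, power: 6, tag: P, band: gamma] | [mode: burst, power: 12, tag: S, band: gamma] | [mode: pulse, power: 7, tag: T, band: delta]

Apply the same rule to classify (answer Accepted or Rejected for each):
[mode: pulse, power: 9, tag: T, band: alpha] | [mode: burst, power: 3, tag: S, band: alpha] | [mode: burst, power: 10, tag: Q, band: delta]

All 'Accepted' examples share one property — band is alpha — and every 'Rejected' example lacks it.
[mode: pulse, power: 9, tag: T, band: alpha]: band is alpha — has this property, so Accepted.
[mode: burst, power: 3, tag: S, band: alpha]: band is alpha — has this property, so Accepted.
[mode: burst, power: 10, tag: Q, band: delta]: band is delta — fails the rule, so Rejected.

Accepted, Accepted, Rejected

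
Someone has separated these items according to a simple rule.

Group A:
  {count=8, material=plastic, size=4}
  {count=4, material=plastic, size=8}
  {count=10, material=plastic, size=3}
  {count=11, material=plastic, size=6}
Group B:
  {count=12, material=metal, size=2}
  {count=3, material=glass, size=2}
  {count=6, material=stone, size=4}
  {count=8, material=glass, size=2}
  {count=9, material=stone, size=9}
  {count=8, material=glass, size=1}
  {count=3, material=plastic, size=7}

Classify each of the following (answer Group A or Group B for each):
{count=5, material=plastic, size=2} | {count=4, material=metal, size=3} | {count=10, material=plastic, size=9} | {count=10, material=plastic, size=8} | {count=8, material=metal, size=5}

Every 'Group A' example satisfies: material is plastic AND count ≥ 4. None of the 'Group B' examples do.
{count=5, material=plastic, size=2}: material is plastic, count = 5 — satisfies this, so Group A. {count=4, material=metal, size=3}: material is metal, count = 4 — fails the rule, so Group B. {count=10, material=plastic, size=9}: material is plastic, count = 10 — satisfies this, so Group A. {count=10, material=plastic, size=8}: material is plastic, count = 10 — satisfies this, so Group A. {count=8, material=metal, size=5}: material is metal, count = 8 — fails the rule, so Group B.

Group A, Group B, Group A, Group A, Group B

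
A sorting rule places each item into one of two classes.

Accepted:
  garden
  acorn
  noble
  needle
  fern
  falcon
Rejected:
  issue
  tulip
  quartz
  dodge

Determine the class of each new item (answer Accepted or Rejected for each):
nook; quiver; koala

Accepted, Rejected, Rejected

'Accepted' ⟺ contains 'n'.
Accepted: nook, since has 'n'. Rejected: quiver, since no 'n'. Rejected: koala, since no 'n'.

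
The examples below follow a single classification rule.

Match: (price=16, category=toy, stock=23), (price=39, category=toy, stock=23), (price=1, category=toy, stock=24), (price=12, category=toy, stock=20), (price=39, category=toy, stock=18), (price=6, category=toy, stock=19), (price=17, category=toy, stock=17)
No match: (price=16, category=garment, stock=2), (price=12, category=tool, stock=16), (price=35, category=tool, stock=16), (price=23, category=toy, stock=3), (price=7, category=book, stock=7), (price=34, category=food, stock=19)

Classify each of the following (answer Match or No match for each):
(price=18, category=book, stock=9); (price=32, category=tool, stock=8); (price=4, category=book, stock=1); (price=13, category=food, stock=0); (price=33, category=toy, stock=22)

No match, No match, No match, No match, Match

All 'Match' examples share one property — category is toy AND stock ≥ 7 — and every 'No match' example lacks it.
(price=18, category=book, stock=9): No match (category is book, stock = 9). (price=32, category=tool, stock=8): No match (category is tool, stock = 8). (price=4, category=book, stock=1): No match (category is book, stock = 1). (price=13, category=food, stock=0): No match (category is food, stock = 0). (price=33, category=toy, stock=22): Match (category is toy, stock = 22).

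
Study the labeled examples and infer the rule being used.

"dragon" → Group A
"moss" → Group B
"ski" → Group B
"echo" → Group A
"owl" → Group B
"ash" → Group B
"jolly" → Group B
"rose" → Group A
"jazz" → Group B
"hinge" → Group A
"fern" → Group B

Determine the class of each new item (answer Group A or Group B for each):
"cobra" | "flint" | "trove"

Group A, Group B, Group A

The classifier is using: has ≥ 2 vowels.
"cobra": 2 vowels, matches → Group A. "flint": 1 vowel, doesn't qualify → Group B. "trove": 2 vowels, matches → Group A.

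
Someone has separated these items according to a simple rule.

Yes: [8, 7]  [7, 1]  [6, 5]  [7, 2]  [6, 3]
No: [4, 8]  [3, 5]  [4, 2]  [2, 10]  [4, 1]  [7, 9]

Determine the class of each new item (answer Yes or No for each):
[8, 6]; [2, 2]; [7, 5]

Every 'Yes' example satisfies: first > second AND sum ≥ 8. None of the 'No' examples do.
[8, 6]: Yes (8 > 6, 8+6 = 14).
[2, 2]: No (2 = 2, 2+2 = 4).
[7, 5]: Yes (7 > 5, 7+5 = 12).

Yes, No, Yes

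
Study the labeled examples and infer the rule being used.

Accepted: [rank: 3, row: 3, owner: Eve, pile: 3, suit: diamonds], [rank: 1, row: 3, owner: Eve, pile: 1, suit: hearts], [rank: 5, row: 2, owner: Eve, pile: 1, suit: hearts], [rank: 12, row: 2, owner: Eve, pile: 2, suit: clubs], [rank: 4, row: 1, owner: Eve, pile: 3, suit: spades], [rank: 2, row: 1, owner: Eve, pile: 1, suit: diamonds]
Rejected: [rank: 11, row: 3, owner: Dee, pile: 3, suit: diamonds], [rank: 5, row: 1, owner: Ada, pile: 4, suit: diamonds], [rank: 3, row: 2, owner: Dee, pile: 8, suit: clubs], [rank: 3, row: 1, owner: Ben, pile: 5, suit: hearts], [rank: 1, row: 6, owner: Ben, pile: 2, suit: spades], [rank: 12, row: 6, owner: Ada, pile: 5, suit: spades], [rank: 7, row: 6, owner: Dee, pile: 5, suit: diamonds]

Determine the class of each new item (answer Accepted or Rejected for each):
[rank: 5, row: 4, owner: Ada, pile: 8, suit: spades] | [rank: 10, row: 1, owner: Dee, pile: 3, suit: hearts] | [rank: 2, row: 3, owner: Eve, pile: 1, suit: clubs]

Rejected, Rejected, Accepted

Checking candidate rules against both groups, what survives is: owner is Eve.
[rank: 5, row: 4, owner: Ada, pile: 8, suit: spades] → owner is Ada → Rejected.
[rank: 10, row: 1, owner: Dee, pile: 3, suit: hearts] → owner is Dee → Rejected.
[rank: 2, row: 3, owner: Eve, pile: 1, suit: clubs] → owner is Eve → Accepted.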